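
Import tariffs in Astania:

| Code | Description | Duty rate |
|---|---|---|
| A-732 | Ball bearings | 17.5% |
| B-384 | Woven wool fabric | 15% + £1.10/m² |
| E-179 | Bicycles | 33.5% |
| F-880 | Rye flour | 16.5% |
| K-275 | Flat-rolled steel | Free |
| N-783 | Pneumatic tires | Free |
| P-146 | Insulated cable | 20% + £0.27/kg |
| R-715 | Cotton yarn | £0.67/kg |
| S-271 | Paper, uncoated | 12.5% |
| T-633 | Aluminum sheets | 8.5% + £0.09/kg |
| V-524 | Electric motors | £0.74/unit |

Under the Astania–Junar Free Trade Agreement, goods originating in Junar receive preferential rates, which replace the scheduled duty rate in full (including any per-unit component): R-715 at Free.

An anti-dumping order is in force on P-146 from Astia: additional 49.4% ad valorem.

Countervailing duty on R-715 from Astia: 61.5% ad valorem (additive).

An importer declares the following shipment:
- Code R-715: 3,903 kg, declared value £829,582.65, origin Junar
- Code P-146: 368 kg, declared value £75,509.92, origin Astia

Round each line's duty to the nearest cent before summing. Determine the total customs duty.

Line 1 (R-715, Junar, 3,903 kg, £829,582.65):
Base rate for R-715 is £0.67/kg.
Origin Junar qualifies under the Astania–Junar agreement and R-715 is covered: preferential rate Free applies instead.
The additional-duty order on R-715 targets Astia, not Junar; it does not apply.
Duty = £829,582.65 × 0% = £0.00.
Line 2 (P-146, Astia, 368 kg, £75,509.92):
Base rate for P-146 is 20% + £0.27/kg.
Additional duty on P-146 from Astia: +49.4%. Applied ad valorem rate: 20% + 49.4% = 69.4%.
Duty = £75,509.92 × 69.4% + 368 × £0.27 = £52,503.24.
Total = £0.00 + £52,503.24 = £52,503.24.

£52,503.24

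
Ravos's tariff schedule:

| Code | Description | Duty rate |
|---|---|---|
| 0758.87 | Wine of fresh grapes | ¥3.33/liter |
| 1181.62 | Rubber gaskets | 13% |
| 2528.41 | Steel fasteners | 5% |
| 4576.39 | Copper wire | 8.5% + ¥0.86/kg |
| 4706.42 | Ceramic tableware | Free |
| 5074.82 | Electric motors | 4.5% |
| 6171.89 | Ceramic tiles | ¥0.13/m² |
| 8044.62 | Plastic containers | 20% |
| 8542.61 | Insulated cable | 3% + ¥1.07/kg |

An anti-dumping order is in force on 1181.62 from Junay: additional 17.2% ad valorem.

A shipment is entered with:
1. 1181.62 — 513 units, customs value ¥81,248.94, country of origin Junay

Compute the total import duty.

Line 1 (1181.62, Junay, 513 units, ¥81,248.94):
Base rate for 1181.62 is 13%.
Additional duty on 1181.62 from Junay: +17.2%. Applied ad valorem rate: 13% + 17.2% = 30.2%.
Duty = ¥81,248.94 × 30.2% = ¥24,537.18.

¥24,537.18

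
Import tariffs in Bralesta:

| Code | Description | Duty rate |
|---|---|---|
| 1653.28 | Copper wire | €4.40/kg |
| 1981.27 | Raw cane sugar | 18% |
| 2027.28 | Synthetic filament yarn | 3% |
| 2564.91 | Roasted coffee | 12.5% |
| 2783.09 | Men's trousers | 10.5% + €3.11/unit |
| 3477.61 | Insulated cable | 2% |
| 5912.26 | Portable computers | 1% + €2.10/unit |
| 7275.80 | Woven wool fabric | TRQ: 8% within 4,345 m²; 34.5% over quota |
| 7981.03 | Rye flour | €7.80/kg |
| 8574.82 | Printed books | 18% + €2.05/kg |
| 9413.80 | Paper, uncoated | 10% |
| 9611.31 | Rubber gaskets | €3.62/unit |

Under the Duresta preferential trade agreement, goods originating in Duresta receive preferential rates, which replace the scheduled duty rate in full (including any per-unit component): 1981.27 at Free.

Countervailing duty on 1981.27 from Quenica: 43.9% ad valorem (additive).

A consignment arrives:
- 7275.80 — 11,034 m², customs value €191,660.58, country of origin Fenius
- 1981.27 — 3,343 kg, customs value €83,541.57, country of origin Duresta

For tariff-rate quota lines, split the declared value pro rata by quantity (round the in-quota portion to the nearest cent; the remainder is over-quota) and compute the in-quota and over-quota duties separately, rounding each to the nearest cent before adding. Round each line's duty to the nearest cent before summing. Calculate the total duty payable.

€46,122.65

Line 1 (7275.80, Fenius, 11,034 m², €191,660.58):
Code 7275.80 is under a tariff-rate quota (threshold 4,345 m²). In-quota: 4,345 m² at 8%; over-quota: 6,689 m² at 34.5%.
Pro-rata value split: in-quota = €191,660.58 × 4,345/11,034 = €75,472.65; over-quota = €191,660.58 − €75,472.65 = €116,187.93.
In-quota duty = €75,472.65 × 8% = €6,037.81. Over-quota duty = €116,187.93 × 34.5% = €40,084.84.
Line duty = €6,037.81 + €40,084.84 = €46,122.65.
Line 2 (1981.27, Duresta, 3,343 kg, €83,541.57):
Base rate for 1981.27 is 18%.
Origin Duresta qualifies under the Bralesta–Duresta agreement and 1981.27 is covered: preferential rate Free applies instead.
The additional-duty order on 1981.27 targets Quenica, not Duresta; it does not apply.
Duty = €83,541.57 × 0% = €0.00.
Total = €46,122.65 + €0.00 = €46,122.65.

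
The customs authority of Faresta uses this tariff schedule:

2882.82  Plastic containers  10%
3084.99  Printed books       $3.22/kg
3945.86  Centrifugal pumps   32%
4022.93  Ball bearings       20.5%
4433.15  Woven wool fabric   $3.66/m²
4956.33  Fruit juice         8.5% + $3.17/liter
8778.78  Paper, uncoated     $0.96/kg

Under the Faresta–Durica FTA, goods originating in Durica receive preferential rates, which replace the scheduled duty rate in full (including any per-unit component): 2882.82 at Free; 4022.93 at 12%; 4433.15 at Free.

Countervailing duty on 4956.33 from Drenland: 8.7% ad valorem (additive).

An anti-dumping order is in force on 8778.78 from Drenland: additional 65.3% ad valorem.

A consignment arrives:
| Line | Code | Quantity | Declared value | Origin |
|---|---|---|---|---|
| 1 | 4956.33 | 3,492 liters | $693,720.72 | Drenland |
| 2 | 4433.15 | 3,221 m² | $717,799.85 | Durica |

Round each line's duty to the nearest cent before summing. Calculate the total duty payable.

$130,389.60

Line 1 (4956.33, Drenland, 3,492 liters, $693,720.72):
Base rate for 4956.33 is 8.5% + $3.17/liter.
Additional duty on 4956.33 from Drenland: +8.7%. Applied ad valorem rate: 8.5% + 8.7% = 17.2%.
Duty = $693,720.72 × 17.2% + 3,492 × $3.17 = $130,389.60.
Line 2 (4433.15, Durica, 3,221 m², $717,799.85):
Base rate for 4433.15 is $3.66/m².
Origin Durica qualifies under the Faresta–Durica agreement and 4433.15 is covered: preferential rate Free applies instead.
Duty = $717,799.85 × 0% = $0.00.
Total = $130,389.60 + $0.00 = $130,389.60.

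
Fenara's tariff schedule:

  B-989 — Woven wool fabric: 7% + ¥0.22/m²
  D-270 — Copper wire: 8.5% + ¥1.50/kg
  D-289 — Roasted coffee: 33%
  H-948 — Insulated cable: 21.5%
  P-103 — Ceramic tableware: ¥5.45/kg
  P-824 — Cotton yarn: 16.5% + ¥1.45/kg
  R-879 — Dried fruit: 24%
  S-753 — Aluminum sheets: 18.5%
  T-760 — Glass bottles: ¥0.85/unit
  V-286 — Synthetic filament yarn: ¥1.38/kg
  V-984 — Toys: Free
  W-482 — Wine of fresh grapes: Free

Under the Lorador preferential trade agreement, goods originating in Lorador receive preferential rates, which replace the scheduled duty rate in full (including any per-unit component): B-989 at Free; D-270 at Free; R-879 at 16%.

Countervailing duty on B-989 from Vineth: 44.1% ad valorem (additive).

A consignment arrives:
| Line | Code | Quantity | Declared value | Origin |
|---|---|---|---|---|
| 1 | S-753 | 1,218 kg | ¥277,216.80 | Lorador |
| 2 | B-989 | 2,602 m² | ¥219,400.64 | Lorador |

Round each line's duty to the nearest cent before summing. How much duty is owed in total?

¥51,285.11

Line 1 (S-753, Lorador, 1,218 kg, ¥277,216.80):
Base rate for S-753 is 18.5%.
Origin Lorador is the FTA partner but S-753 is not on the preference list; base rate stands.
Duty = ¥277,216.80 × 18.5% = ¥51,285.11.
Line 2 (B-989, Lorador, 2,602 m², ¥219,400.64):
Base rate for B-989 is 7% + ¥0.22/m².
Origin Lorador qualifies under the Fenara–Lorador agreement and B-989 is covered: preferential rate Free applies instead.
The additional-duty order on B-989 targets Vineth, not Lorador; it does not apply.
Duty = ¥219,400.64 × 0% = ¥0.00.
Total = ¥51,285.11 + ¥0.00 = ¥51,285.11.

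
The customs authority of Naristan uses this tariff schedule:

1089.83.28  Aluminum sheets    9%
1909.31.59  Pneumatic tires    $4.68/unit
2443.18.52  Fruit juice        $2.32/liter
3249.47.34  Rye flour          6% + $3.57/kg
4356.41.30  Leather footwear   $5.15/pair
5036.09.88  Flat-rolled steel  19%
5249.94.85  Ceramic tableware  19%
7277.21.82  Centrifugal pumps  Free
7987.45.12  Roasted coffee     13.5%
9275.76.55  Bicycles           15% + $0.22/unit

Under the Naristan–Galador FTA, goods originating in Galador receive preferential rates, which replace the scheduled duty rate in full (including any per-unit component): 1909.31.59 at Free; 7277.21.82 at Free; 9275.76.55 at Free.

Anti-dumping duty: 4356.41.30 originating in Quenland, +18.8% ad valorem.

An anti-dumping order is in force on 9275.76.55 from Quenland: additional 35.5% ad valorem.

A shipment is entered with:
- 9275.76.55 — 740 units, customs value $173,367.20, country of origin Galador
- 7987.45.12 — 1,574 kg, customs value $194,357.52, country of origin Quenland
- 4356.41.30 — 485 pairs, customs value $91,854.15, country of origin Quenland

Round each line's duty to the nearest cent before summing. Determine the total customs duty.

$46,004.60

Line 1 (9275.76.55, Galador, 740 units, $173,367.20):
Base rate for 9275.76.55 is 15% + $0.22/unit.
Origin Galador qualifies under the Naristan–Galador agreement and 9275.76.55 is covered: preferential rate Free applies instead.
The additional-duty order on 9275.76.55 targets Quenland, not Galador; it does not apply.
Duty = $173,367.20 × 0% = $0.00.
Line 2 (7987.45.12, Quenland, 1,574 kg, $194,357.52):
Base rate for 7987.45.12 is 13.5%.
Duty = $194,357.52 × 13.5% = $26,238.27.
Line 3 (4356.41.30, Quenland, 485 pairs, $91,854.15):
Base rate for 4356.41.30 is $5.15/pair.
Additional duty on 4356.41.30 from Quenland: +18.8% ad valorem. Applied ad valorem rate = 18.8%.
Duty = $91,854.15 × 18.8% + 485 × $5.15 = $19,766.33.
Total = $0.00 + $26,238.27 + $19,766.33 = $46,004.60.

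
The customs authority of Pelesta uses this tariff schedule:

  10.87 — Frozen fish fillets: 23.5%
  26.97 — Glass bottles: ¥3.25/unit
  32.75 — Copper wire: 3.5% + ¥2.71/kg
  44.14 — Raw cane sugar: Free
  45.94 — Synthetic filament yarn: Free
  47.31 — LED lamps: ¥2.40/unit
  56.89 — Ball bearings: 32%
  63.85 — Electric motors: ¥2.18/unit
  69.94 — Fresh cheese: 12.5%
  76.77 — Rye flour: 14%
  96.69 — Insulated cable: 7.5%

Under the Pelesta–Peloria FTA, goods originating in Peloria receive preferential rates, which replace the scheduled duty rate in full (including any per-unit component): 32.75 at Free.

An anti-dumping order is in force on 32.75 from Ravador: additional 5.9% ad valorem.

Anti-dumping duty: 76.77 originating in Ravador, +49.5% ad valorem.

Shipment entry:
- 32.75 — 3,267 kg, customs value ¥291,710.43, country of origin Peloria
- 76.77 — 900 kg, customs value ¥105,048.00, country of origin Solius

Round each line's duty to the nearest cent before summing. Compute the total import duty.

Line 1 (32.75, Peloria, 3,267 kg, ¥291,710.43):
Base rate for 32.75 is 3.5% + ¥2.71/kg.
Origin Peloria qualifies under the Pelesta–Peloria agreement and 32.75 is covered: preferential rate Free applies instead.
The additional-duty order on 32.75 targets Ravador, not Peloria; it does not apply.
Duty = ¥291,710.43 × 0% = ¥0.00.
Line 2 (76.77, Solius, 900 kg, ¥105,048.00):
Base rate for 76.77 is 14%.
The additional-duty order on 76.77 targets Ravador, not Solius; it does not apply.
Duty = ¥105,048.00 × 14% = ¥14,706.72.
Total = ¥0.00 + ¥14,706.72 = ¥14,706.72.

¥14,706.72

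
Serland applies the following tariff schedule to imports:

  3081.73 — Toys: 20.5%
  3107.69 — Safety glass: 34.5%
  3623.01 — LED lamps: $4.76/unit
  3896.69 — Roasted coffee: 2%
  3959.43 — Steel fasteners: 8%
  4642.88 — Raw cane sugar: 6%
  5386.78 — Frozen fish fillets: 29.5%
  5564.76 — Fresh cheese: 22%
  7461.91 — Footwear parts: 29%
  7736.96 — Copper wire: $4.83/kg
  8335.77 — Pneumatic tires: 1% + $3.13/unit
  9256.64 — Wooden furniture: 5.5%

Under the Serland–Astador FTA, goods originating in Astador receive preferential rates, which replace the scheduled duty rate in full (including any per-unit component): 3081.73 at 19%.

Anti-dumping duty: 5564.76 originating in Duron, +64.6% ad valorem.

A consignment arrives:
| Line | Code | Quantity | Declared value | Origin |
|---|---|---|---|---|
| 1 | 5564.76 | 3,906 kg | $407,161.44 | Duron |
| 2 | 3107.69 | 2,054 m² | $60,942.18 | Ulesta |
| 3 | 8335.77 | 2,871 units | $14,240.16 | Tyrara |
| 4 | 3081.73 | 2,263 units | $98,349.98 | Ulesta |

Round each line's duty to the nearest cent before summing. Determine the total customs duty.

$402,917.24

Line 1 (5564.76, Duron, 3,906 kg, $407,161.44):
Base rate for 5564.76 is 22%.
Additional duty on 5564.76 from Duron: +64.6%. Applied ad valorem rate: 22% + 64.6% = 86.6%.
Duty = $407,161.44 × 86.6% = $352,601.81.
Line 2 (3107.69, Ulesta, 2,054 m², $60,942.18):
Base rate for 3107.69 is 34.5%.
Duty = $60,942.18 × 34.5% = $21,025.05.
Line 3 (8335.77, Tyrara, 2,871 units, $14,240.16):
Base rate for 8335.77 is 1% + $3.13/unit.
Duty = $14,240.16 × 1% + 2,871 × $3.13 = $9,128.63.
Line 4 (3081.73, Ulesta, 2,263 units, $98,349.98):
Base rate for 3081.73 is 20.5%.
3081.73 has an FTA preferential rate, but origin Ulesta is not Astador; base rate stands.
Duty = $98,349.98 × 20.5% = $20,161.75.
Total = $352,601.81 + $21,025.05 + $9,128.63 + $20,161.75 = $402,917.24.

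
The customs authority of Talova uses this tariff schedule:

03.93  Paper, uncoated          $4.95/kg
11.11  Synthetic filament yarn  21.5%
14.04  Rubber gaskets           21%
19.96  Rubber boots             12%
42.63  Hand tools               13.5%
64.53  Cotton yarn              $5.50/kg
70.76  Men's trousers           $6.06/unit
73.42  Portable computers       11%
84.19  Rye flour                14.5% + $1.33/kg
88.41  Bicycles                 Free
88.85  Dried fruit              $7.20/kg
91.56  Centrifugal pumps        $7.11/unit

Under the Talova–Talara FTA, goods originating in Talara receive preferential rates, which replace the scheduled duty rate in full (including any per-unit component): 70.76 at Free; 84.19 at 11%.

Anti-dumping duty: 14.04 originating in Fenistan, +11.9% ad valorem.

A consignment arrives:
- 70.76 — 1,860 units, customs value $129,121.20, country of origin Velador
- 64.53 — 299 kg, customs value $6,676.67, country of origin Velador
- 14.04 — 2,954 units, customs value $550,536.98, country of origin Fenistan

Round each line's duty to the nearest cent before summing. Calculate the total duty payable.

Line 1 (70.76, Velador, 1,860 units, $129,121.20):
Base rate for 70.76 is $6.06/unit.
70.76 has an FTA preferential rate, but origin Velador is not Talara; base rate stands.
Duty = 1,860 × $6.06 = $11,271.60.
Line 2 (64.53, Velador, 299 kg, $6,676.67):
Base rate for 64.53 is $5.50/kg.
Duty = 299 × $5.50 = $1,644.50.
Line 3 (14.04, Fenistan, 2,954 units, $550,536.98):
Base rate for 14.04 is 21%.
Additional duty on 14.04 from Fenistan: +11.9%. Applied ad valorem rate: 21% + 11.9% = 32.9%.
Duty = $550,536.98 × 32.9% = $181,126.67.
Total = $11,271.60 + $1,644.50 + $181,126.67 = $194,042.77.

$194,042.77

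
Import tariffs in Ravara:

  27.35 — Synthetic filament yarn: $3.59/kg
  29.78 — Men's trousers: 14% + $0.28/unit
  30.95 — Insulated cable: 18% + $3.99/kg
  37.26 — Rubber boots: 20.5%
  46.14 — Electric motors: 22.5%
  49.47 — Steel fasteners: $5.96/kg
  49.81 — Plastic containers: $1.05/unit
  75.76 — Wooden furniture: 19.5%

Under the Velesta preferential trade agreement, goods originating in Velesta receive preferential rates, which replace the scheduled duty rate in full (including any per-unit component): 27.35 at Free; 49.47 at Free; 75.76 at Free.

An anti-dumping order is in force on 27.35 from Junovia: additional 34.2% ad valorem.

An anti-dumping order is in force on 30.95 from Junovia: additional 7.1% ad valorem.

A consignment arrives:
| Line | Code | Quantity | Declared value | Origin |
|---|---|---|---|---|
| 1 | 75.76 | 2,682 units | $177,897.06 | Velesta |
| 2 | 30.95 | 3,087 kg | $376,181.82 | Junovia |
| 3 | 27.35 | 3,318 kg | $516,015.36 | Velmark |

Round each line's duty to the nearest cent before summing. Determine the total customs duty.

Line 1 (75.76, Velesta, 2,682 units, $177,897.06):
Base rate for 75.76 is 19.5%.
Origin Velesta qualifies under the Ravara–Velesta agreement and 75.76 is covered: preferential rate Free applies instead.
Duty = $177,897.06 × 0% = $0.00.
Line 2 (30.95, Junovia, 3,087 kg, $376,181.82):
Base rate for 30.95 is 18% + $3.99/kg.
Additional duty on 30.95 from Junovia: +7.1%. Applied ad valorem rate: 18% + 7.1% = 25.1%.
Duty = $376,181.82 × 25.1% + 3,087 × $3.99 = $106,738.77.
Line 3 (27.35, Velmark, 3,318 kg, $516,015.36):
Base rate for 27.35 is $3.59/kg.
27.35 has an FTA preferential rate, but origin Velmark is not Velesta; base rate stands.
The additional-duty order on 27.35 targets Junovia, not Velmark; it does not apply.
Duty = 3,318 × $3.59 = $11,911.62.
Total = $0.00 + $106,738.77 + $11,911.62 = $118,650.39.

$118,650.39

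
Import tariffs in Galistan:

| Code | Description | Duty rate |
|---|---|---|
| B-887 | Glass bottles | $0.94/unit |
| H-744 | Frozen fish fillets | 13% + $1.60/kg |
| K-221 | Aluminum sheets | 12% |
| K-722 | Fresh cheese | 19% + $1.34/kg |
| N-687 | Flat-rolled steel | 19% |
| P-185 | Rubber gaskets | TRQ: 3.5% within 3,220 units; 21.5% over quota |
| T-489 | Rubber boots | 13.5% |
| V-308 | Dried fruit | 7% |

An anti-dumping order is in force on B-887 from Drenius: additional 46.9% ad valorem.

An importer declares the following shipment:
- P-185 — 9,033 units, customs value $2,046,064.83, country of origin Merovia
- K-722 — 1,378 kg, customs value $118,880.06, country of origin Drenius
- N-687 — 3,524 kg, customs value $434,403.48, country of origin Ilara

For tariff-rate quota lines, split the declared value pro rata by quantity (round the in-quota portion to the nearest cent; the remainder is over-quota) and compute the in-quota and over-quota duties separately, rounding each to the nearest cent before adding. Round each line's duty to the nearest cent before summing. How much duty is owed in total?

$415,589.14

Line 1 (P-185, Merovia, 9,033 units, $2,046,064.83):
Code P-185 is under a tariff-rate quota (threshold 3,220 units). In-quota: 3,220 units at 3.5%; over-quota: 5,813 units at 21.5%.
Pro-rata value split: in-quota = $2,046,064.83 × 3,220/9,033 = $729,362.20; over-quota = $2,046,064.83 − $729,362.20 = $1,316,702.63.
In-quota duty = $729,362.20 × 3.5% = $25,527.68. Over-quota duty = $1,316,702.63 × 21.5% = $283,091.07.
Line duty = $25,527.68 + $283,091.07 = $308,618.75.
Line 2 (K-722, Drenius, 1,378 kg, $118,880.06):
Base rate for K-722 is 19% + $1.34/kg.
Duty = $118,880.06 × 19% + 1,378 × $1.34 = $24,433.73.
Line 3 (N-687, Ilara, 3,524 kg, $434,403.48):
Base rate for N-687 is 19%.
Duty = $434,403.48 × 19% = $82,536.66.
Total = $308,618.75 + $24,433.73 + $82,536.66 = $415,589.14.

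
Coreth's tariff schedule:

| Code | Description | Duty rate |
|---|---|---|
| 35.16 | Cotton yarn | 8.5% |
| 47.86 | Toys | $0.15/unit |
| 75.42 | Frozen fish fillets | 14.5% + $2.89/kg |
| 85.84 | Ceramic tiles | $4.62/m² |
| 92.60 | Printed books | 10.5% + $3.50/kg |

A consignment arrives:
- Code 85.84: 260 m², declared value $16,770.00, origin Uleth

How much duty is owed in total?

Line 1 (85.84, Uleth, 260 m², $16,770.00):
Base rate for 85.84 is $4.62/m².
Duty = 260 × $4.62 = $1,201.20.

$1,201.20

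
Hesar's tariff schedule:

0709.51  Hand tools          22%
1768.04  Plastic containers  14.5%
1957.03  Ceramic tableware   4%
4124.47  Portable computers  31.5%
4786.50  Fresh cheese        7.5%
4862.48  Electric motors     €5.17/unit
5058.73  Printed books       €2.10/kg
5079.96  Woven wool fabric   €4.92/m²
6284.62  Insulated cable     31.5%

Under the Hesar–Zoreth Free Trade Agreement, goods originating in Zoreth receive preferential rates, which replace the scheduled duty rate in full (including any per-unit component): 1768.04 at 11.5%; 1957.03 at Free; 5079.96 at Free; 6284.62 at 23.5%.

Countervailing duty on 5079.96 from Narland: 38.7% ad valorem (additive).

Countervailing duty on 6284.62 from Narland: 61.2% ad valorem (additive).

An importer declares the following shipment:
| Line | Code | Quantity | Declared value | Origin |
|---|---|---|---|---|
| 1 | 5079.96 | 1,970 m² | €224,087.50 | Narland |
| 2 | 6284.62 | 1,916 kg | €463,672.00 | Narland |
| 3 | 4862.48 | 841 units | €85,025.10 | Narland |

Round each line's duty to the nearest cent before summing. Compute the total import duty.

€530,586.17

Line 1 (5079.96, Narland, 1,970 m², €224,087.50):
Base rate for 5079.96 is €4.92/m².
5079.96 has an FTA preferential rate, but origin Narland is not Zoreth; base rate stands.
Additional duty on 5079.96 from Narland: +38.7% ad valorem. Applied ad valorem rate = 38.7%.
Duty = €224,087.50 × 38.7% + 1,970 × €4.92 = €96,414.26.
Line 2 (6284.62, Narland, 1,916 kg, €463,672.00):
Base rate for 6284.62 is 31.5%.
6284.62 has an FTA preferential rate, but origin Narland is not Zoreth; base rate stands.
Additional duty on 6284.62 from Narland: +61.2%. Applied ad valorem rate: 31.5% + 61.2% = 92.7%.
Duty = €463,672.00 × 92.7% = €429,823.94.
Line 3 (4862.48, Narland, 841 units, €85,025.10):
Base rate for 4862.48 is €5.17/unit.
Duty = 841 × €5.17 = €4,347.97.
Total = €96,414.26 + €429,823.94 + €4,347.97 = €530,586.17.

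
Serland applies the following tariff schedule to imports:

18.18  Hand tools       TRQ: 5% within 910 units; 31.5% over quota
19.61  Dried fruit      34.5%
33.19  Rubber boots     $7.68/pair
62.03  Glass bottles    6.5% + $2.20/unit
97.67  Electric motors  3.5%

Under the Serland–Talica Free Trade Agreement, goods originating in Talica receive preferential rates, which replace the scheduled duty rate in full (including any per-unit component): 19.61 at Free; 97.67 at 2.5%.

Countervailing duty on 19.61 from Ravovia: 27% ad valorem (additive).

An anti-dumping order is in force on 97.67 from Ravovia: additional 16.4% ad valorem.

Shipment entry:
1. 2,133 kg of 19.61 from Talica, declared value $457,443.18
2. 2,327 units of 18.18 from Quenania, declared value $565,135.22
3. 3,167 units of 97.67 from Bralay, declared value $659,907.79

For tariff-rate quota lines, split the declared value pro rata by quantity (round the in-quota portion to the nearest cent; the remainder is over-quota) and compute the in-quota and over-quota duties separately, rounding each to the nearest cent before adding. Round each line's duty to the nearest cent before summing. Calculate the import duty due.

$142,548.68

Line 1 (19.61, Talica, 2,133 kg, $457,443.18):
Base rate for 19.61 is 34.5%.
Origin Talica qualifies under the Serland–Talica agreement and 19.61 is covered: preferential rate Free applies instead.
The additional-duty order on 19.61 targets Ravovia, not Talica; it does not apply.
Duty = $457,443.18 × 0% = $0.00.
Line 2 (18.18, Quenania, 2,327 units, $565,135.22):
Code 18.18 is under a tariff-rate quota (threshold 910 units). In-quota: 910 units at 5%; over-quota: 1,417 units at 31.5%.
Pro-rata value split: in-quota = $565,135.22 × 910/2,327 = $221,002.60; over-quota = $565,135.22 − $221,002.60 = $344,132.62.
In-quota duty = $221,002.60 × 5% = $11,050.13. Over-quota duty = $344,132.62 × 31.5% = $108,401.78.
Line duty = $11,050.13 + $108,401.78 = $119,451.91.
Line 3 (97.67, Bralay, 3,167 units, $659,907.79):
Base rate for 97.67 is 3.5%.
97.67 has an FTA preferential rate, but origin Bralay is not Talica; base rate stands.
The additional-duty order on 97.67 targets Ravovia, not Bralay; it does not apply.
Duty = $659,907.79 × 3.5% = $23,096.77.
Total = $0.00 + $119,451.91 + $23,096.77 = $142,548.68.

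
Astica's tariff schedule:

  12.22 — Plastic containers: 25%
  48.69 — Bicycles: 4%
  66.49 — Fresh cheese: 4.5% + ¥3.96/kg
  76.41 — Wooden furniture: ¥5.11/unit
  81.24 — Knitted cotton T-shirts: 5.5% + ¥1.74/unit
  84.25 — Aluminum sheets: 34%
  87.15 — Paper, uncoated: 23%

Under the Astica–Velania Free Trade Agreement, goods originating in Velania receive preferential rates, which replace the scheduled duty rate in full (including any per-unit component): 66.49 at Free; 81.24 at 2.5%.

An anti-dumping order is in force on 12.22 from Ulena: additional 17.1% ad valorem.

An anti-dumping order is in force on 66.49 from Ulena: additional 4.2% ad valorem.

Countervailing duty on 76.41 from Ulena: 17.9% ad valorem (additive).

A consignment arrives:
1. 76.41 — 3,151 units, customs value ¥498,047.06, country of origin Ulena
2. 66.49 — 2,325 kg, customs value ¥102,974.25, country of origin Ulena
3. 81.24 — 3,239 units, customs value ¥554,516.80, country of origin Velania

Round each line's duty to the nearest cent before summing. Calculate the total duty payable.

¥137,280.71

Line 1 (76.41, Ulena, 3,151 units, ¥498,047.06):
Base rate for 76.41 is ¥5.11/unit.
Additional duty on 76.41 from Ulena: +17.9% ad valorem. Applied ad valorem rate = 17.9%.
Duty = ¥498,047.06 × 17.9% + 3,151 × ¥5.11 = ¥105,252.03.
Line 2 (66.49, Ulena, 2,325 kg, ¥102,974.25):
Base rate for 66.49 is 4.5% + ¥3.96/kg.
66.49 has an FTA preferential rate, but origin Ulena is not Velania; base rate stands.
Additional duty on 66.49 from Ulena: +4.2%. Applied ad valorem rate: 4.5% + 4.2% = 8.7%.
Duty = ¥102,974.25 × 8.7% + 2,325 × ¥3.96 = ¥18,165.76.
Line 3 (81.24, Velania, 3,239 units, ¥554,516.80):
Base rate for 81.24 is 5.5% + ¥1.74/unit.
Origin Velania qualifies under the Astica–Velania agreement and 81.24 is covered: preferential rate 2.5% applies instead.
Duty = ¥554,516.80 × 2.5% = ¥13,862.92.
Total = ¥105,252.03 + ¥18,165.76 + ¥13,862.92 = ¥137,280.71.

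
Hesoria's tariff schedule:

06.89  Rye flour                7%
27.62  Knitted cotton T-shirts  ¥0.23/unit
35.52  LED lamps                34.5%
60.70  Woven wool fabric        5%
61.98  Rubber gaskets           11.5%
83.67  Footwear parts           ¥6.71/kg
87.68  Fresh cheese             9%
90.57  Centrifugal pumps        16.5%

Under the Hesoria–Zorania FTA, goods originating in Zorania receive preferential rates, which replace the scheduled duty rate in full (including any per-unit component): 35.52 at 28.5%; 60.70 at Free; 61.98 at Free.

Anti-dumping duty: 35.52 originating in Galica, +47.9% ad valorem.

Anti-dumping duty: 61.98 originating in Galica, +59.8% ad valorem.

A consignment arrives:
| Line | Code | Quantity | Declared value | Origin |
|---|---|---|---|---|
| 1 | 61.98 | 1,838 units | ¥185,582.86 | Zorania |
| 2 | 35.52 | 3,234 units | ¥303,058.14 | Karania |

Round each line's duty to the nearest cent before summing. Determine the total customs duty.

¥104,555.06

Line 1 (61.98, Zorania, 1,838 units, ¥185,582.86):
Base rate for 61.98 is 11.5%.
Origin Zorania qualifies under the Hesoria–Zorania agreement and 61.98 is covered: preferential rate Free applies instead.
The additional-duty order on 61.98 targets Galica, not Zorania; it does not apply.
Duty = ¥185,582.86 × 0% = ¥0.00.
Line 2 (35.52, Karania, 3,234 units, ¥303,058.14):
Base rate for 35.52 is 34.5%.
35.52 has an FTA preferential rate, but origin Karania is not Zorania; base rate stands.
The additional-duty order on 35.52 targets Galica, not Karania; it does not apply.
Duty = ¥303,058.14 × 34.5% = ¥104,555.06.
Total = ¥0.00 + ¥104,555.06 = ¥104,555.06.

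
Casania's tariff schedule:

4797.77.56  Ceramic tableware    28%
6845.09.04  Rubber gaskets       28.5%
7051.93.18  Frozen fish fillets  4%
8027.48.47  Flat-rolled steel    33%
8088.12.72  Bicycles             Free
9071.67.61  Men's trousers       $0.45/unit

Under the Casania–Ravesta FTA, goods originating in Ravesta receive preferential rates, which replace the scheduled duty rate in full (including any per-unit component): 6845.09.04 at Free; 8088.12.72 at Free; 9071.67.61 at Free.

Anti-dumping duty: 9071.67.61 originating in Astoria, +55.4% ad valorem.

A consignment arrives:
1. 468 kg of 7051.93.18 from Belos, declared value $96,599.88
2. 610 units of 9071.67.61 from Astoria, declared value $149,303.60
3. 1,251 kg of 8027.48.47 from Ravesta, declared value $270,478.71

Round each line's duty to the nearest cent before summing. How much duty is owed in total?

$176,110.66

Line 1 (7051.93.18, Belos, 468 kg, $96,599.88):
Base rate for 7051.93.18 is 4%.
Duty = $96,599.88 × 4% = $3,864.00.
Line 2 (9071.67.61, Astoria, 610 units, $149,303.60):
Base rate for 9071.67.61 is $0.45/unit.
9071.67.61 has an FTA preferential rate, but origin Astoria is not Ravesta; base rate stands.
Additional duty on 9071.67.61 from Astoria: +55.4% ad valorem. Applied ad valorem rate = 55.4%.
Duty = $149,303.60 × 55.4% + 610 × $0.45 = $82,988.69.
Line 3 (8027.48.47, Ravesta, 1,251 kg, $270,478.71):
Base rate for 8027.48.47 is 33%.
Origin Ravesta is the FTA partner but 8027.48.47 is not on the preference list; base rate stands.
Duty = $270,478.71 × 33% = $89,257.97.
Total = $3,864.00 + $82,988.69 + $89,257.97 = $176,110.66.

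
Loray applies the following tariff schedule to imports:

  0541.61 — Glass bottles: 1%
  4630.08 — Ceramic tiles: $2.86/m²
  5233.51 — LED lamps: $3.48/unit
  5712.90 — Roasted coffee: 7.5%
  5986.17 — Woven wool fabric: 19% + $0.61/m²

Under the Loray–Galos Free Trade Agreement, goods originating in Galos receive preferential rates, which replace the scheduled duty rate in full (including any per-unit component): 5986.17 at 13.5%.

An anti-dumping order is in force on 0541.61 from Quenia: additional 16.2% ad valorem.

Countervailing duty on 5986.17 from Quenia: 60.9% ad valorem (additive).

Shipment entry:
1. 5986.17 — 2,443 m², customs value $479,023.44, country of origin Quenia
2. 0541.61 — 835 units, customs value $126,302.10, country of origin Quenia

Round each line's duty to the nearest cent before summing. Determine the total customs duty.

$405,953.92

Line 1 (5986.17, Quenia, 2,443 m², $479,023.44):
Base rate for 5986.17 is 19% + $0.61/m².
5986.17 has an FTA preferential rate, but origin Quenia is not Galos; base rate stands.
Additional duty on 5986.17 from Quenia: +60.9%. Applied ad valorem rate: 19% + 60.9% = 79.9%.
Duty = $479,023.44 × 79.9% + 2,443 × $0.61 = $384,229.96.
Line 2 (0541.61, Quenia, 835 units, $126,302.10):
Base rate for 0541.61 is 1%.
Additional duty on 0541.61 from Quenia: +16.2%. Applied ad valorem rate: 1% + 16.2% = 17.2%.
Duty = $126,302.10 × 17.2% = $21,723.96.
Total = $384,229.96 + $21,723.96 = $405,953.92.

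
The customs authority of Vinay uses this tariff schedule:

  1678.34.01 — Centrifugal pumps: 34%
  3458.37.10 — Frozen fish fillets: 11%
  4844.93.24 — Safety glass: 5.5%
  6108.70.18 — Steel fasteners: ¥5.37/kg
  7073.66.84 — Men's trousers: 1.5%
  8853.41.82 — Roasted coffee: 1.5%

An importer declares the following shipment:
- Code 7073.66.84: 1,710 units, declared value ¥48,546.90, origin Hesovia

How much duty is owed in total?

¥728.20

Line 1 (7073.66.84, Hesovia, 1,710 units, ¥48,546.90):
Base rate for 7073.66.84 is 1.5%.
Duty = ¥48,546.90 × 1.5% = ¥728.20.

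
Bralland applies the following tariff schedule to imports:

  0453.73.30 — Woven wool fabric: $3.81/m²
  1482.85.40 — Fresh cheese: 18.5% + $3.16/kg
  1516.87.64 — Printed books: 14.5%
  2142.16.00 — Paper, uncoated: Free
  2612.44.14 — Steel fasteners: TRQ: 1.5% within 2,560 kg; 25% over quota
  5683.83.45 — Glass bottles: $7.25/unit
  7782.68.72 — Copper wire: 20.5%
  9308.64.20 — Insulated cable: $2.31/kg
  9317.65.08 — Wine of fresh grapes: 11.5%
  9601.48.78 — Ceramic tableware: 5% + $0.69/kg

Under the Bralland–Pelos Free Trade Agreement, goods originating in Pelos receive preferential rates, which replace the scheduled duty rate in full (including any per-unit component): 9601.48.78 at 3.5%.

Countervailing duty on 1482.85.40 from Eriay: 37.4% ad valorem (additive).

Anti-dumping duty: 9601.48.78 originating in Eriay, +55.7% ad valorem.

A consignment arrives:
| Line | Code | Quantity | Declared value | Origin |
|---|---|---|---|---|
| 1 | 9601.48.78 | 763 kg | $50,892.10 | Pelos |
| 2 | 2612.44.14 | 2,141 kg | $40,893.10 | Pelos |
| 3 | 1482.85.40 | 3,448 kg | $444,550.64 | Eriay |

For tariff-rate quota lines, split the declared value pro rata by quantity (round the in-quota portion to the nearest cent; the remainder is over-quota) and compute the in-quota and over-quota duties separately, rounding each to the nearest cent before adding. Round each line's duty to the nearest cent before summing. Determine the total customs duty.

Line 1 (9601.48.78, Pelos, 763 kg, $50,892.10):
Base rate for 9601.48.78 is 5% + $0.69/kg.
Origin Pelos qualifies under the Bralland–Pelos agreement and 9601.48.78 is covered: preferential rate 3.5% applies instead.
The additional-duty order on 9601.48.78 targets Eriay, not Pelos; it does not apply.
Duty = $50,892.10 × 3.5% = $1,781.22.
Line 2 (2612.44.14, Pelos, 2,141 kg, $40,893.10):
Code 2612.44.14 is under a tariff-rate quota (threshold 2,560 kg). Quantity 2,141 kg is within the quota, so the in-quota rate 1.5% applies to the full value.
Duty = $40,893.10 × 1.5% = $613.40.
Line 3 (1482.85.40, Eriay, 3,448 kg, $444,550.64):
Base rate for 1482.85.40 is 18.5% + $3.16/kg.
Additional duty on 1482.85.40 from Eriay: +37.4%. Applied ad valorem rate: 18.5% + 37.4% = 55.9%.
Duty = $444,550.64 × 55.9% + 3,448 × $3.16 = $259,399.49.
Total = $1,781.22 + $613.40 + $259,399.49 = $261,794.11.

$261,794.11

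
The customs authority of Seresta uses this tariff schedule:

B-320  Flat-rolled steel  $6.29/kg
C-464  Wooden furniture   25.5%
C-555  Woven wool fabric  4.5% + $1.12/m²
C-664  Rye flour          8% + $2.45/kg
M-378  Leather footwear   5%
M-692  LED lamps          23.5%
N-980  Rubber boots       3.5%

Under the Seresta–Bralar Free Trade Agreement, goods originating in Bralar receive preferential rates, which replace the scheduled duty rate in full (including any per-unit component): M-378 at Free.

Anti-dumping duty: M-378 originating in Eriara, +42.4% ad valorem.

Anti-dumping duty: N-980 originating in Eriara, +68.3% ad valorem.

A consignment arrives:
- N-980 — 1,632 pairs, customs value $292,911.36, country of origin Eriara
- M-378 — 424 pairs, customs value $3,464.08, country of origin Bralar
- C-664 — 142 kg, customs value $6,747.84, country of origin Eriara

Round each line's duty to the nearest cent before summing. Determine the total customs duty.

$211,198.09

Line 1 (N-980, Eriara, 1,632 pairs, $292,911.36):
Base rate for N-980 is 3.5%.
Additional duty on N-980 from Eriara: +68.3%. Applied ad valorem rate: 3.5% + 68.3% = 71.8%.
Duty = $292,911.36 × 71.8% = $210,310.36.
Line 2 (M-378, Bralar, 424 pairs, $3,464.08):
Base rate for M-378 is 5%.
Origin Bralar qualifies under the Seresta–Bralar agreement and M-378 is covered: preferential rate Free applies instead.
The additional-duty order on M-378 targets Eriara, not Bralar; it does not apply.
Duty = $3,464.08 × 0% = $0.00.
Line 3 (C-664, Eriara, 142 kg, $6,747.84):
Base rate for C-664 is 8% + $2.45/kg.
Duty = $6,747.84 × 8% + 142 × $2.45 = $887.73.
Total = $210,310.36 + $0.00 + $887.73 = $211,198.09.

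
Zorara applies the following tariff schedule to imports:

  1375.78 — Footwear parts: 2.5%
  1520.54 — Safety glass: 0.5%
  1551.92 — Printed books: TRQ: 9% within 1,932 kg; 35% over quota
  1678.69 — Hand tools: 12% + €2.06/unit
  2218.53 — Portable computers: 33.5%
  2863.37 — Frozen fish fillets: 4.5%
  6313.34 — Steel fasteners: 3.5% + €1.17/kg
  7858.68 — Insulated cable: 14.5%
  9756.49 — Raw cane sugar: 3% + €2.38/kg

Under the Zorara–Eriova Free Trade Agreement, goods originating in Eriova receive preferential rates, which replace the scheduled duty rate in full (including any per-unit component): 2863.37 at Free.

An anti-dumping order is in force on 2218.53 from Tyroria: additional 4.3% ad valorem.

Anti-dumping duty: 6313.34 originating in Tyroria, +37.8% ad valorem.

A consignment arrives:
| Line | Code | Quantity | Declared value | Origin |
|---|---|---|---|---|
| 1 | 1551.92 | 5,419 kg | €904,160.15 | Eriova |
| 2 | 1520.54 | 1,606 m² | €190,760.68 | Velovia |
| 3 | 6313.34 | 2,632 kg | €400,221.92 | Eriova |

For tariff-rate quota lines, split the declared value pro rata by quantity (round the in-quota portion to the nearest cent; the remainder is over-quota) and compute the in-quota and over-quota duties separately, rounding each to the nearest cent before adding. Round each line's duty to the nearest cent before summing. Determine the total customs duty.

Line 1 (1551.92, Eriova, 5,419 kg, €904,160.15):
Code 1551.92 is under a tariff-rate quota (threshold 1,932 kg). In-quota: 1,932 kg at 9%; over-quota: 3,487 kg at 35%.
Pro-rata value split: in-quota = €904,160.15 × 1,932/5,419 = €322,354.20; over-quota = €904,160.15 − €322,354.20 = €581,805.95.
In-quota duty = €322,354.20 × 9% = €29,011.88. Over-quota duty = €581,805.95 × 35% = €203,632.08.
Line duty = €29,011.88 + €203,632.08 = €232,643.96.
Line 2 (1520.54, Velovia, 1,606 m², €190,760.68):
Base rate for 1520.54 is 0.5%.
Duty = €190,760.68 × 0.5% = €953.80.
Line 3 (6313.34, Eriova, 2,632 kg, €400,221.92):
Base rate for 6313.34 is 3.5% + €1.17/kg.
Origin Eriova is the FTA partner but 6313.34 is not on the preference list; base rate stands.
The additional-duty order on 6313.34 targets Tyroria, not Eriova; it does not apply.
Duty = €400,221.92 × 3.5% + 2,632 × €1.17 = €17,087.21.
Total = €232,643.96 + €953.80 + €17,087.21 = €250,684.97.

€250,684.97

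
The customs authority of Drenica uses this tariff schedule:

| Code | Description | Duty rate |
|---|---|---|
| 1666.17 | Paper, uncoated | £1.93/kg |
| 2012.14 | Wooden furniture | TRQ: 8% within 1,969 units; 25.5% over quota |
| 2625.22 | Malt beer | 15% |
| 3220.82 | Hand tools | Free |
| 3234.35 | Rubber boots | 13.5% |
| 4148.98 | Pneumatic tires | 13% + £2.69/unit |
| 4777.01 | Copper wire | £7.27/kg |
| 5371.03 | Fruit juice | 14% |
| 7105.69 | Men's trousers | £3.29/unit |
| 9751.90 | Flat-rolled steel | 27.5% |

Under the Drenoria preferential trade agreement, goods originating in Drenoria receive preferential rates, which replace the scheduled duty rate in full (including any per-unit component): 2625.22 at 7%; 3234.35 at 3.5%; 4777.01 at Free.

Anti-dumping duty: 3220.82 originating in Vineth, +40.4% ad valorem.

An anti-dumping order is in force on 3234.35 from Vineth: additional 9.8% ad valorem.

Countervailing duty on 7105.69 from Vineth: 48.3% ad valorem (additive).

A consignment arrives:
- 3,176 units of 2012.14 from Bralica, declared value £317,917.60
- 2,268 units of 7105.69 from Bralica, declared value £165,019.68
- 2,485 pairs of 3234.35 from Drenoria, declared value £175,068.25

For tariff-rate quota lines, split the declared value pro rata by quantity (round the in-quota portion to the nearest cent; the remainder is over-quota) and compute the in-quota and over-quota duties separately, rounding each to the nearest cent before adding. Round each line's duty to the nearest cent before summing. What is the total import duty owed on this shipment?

£60,166.14

Line 1 (2012.14, Bralica, 3,176 units, £317,917.60):
Code 2012.14 is under a tariff-rate quota (threshold 1,969 units). In-quota: 1,969 units at 8%; over-quota: 1,207 units at 25.5%.
Pro-rata value split: in-quota = £317,917.60 × 1,969/3,176 = £197,096.90; over-quota = £317,917.60 − £197,096.90 = £120,820.70.
In-quota duty = £197,096.90 × 8% = £15,767.75. Over-quota duty = £120,820.70 × 25.5% = £30,809.28.
Line duty = £15,767.75 + £30,809.28 = £46,577.03.
Line 2 (7105.69, Bralica, 2,268 units, £165,019.68):
Base rate for 7105.69 is £3.29/unit.
The additional-duty order on 7105.69 targets Vineth, not Bralica; it does not apply.
Duty = 2,268 × £3.29 = £7,461.72.
Line 3 (3234.35, Drenoria, 2,485 pairs, £175,068.25):
Base rate for 3234.35 is 13.5%.
Origin Drenoria qualifies under the Drenica–Drenoria agreement and 3234.35 is covered: preferential rate 3.5% applies instead.
The additional-duty order on 3234.35 targets Vineth, not Drenoria; it does not apply.
Duty = £175,068.25 × 3.5% = £6,127.39.
Total = £46,577.03 + £7,461.72 + £6,127.39 = £60,166.14.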